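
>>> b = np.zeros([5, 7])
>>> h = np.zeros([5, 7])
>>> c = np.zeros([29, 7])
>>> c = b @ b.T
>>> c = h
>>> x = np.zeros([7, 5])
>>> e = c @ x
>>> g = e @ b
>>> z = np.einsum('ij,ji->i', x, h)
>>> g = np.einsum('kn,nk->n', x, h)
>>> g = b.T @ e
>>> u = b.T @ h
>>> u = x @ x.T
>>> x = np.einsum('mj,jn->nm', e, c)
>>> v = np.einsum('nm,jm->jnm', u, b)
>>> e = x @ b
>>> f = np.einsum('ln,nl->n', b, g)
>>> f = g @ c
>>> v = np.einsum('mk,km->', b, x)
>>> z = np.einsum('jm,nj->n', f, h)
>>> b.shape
(5, 7)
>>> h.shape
(5, 7)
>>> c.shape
(5, 7)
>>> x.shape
(7, 5)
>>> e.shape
(7, 7)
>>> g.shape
(7, 5)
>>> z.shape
(5,)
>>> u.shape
(7, 7)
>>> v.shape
()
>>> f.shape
(7, 7)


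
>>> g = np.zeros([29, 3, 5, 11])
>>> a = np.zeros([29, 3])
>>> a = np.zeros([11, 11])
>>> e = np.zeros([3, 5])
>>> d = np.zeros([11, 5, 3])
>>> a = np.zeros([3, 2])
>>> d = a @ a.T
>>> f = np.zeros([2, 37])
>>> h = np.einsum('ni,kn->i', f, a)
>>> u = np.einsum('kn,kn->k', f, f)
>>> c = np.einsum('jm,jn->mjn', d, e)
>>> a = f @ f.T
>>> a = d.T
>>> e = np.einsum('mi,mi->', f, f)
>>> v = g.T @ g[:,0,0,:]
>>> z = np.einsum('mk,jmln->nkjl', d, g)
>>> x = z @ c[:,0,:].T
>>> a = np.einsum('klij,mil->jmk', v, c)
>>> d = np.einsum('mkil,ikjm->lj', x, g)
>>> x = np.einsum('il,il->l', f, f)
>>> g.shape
(29, 3, 5, 11)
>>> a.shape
(11, 3, 11)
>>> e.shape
()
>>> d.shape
(3, 5)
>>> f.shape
(2, 37)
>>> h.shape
(37,)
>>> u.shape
(2,)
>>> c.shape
(3, 3, 5)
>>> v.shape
(11, 5, 3, 11)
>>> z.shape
(11, 3, 29, 5)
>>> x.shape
(37,)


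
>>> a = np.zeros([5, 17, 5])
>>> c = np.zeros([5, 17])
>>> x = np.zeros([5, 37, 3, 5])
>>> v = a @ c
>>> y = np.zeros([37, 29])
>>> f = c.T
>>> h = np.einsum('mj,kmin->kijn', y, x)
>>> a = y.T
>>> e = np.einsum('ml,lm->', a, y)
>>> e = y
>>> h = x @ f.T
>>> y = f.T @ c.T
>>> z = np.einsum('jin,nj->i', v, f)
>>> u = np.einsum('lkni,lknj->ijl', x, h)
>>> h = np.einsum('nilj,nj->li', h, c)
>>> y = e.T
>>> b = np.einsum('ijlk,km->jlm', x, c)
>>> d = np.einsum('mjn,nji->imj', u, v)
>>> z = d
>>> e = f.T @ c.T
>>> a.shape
(29, 37)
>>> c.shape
(5, 17)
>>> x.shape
(5, 37, 3, 5)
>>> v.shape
(5, 17, 17)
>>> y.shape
(29, 37)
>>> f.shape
(17, 5)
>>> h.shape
(3, 37)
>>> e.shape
(5, 5)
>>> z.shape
(17, 5, 17)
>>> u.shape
(5, 17, 5)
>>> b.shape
(37, 3, 17)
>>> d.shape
(17, 5, 17)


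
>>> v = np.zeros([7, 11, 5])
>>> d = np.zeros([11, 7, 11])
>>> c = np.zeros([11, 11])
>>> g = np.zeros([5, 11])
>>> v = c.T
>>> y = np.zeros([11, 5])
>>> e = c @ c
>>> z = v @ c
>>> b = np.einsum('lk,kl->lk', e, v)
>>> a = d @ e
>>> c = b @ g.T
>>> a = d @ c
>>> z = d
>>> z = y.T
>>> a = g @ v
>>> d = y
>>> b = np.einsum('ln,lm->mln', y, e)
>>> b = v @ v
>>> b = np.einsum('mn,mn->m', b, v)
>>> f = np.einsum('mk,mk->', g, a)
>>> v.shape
(11, 11)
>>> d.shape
(11, 5)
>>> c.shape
(11, 5)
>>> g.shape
(5, 11)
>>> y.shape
(11, 5)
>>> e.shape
(11, 11)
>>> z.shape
(5, 11)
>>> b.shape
(11,)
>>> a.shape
(5, 11)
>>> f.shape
()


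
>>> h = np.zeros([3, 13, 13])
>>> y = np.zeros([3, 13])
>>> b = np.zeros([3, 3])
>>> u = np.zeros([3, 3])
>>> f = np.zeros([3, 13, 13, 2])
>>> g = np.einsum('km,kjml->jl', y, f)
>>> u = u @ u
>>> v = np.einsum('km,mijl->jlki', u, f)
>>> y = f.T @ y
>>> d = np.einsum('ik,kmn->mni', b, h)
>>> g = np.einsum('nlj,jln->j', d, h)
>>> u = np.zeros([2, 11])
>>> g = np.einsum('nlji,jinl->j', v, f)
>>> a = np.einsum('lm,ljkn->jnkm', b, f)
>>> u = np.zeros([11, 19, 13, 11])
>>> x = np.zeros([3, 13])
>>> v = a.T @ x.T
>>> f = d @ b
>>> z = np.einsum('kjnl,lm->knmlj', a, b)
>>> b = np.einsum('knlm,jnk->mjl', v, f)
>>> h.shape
(3, 13, 13)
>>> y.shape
(2, 13, 13, 13)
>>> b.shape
(3, 13, 2)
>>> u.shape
(11, 19, 13, 11)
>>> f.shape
(13, 13, 3)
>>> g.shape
(3,)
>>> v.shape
(3, 13, 2, 3)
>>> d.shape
(13, 13, 3)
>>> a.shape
(13, 2, 13, 3)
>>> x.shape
(3, 13)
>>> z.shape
(13, 13, 3, 3, 2)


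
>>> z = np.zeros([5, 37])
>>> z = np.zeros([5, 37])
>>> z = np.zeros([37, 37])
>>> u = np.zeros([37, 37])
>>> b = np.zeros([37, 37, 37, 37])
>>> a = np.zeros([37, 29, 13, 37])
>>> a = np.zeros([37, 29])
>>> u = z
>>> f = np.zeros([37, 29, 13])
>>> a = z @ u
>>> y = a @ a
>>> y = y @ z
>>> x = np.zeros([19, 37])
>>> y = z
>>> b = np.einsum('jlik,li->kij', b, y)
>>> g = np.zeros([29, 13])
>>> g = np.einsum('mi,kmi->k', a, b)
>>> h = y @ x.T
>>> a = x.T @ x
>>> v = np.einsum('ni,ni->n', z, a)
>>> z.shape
(37, 37)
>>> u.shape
(37, 37)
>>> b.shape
(37, 37, 37)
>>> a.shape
(37, 37)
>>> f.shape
(37, 29, 13)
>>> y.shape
(37, 37)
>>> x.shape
(19, 37)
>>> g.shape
(37,)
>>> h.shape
(37, 19)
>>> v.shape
(37,)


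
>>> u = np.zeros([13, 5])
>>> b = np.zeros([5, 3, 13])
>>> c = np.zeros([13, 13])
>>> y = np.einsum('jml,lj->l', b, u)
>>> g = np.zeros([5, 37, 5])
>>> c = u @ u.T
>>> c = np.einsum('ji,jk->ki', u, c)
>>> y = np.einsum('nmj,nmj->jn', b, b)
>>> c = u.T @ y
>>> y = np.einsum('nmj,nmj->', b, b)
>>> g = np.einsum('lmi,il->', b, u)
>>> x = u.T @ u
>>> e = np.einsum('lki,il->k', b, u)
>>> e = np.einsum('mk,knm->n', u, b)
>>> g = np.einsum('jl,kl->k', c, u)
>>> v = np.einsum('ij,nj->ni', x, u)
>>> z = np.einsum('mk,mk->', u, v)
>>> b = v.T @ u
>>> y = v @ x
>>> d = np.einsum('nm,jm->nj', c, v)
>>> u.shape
(13, 5)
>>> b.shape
(5, 5)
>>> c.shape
(5, 5)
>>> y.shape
(13, 5)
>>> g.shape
(13,)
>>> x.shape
(5, 5)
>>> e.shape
(3,)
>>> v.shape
(13, 5)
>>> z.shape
()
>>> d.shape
(5, 13)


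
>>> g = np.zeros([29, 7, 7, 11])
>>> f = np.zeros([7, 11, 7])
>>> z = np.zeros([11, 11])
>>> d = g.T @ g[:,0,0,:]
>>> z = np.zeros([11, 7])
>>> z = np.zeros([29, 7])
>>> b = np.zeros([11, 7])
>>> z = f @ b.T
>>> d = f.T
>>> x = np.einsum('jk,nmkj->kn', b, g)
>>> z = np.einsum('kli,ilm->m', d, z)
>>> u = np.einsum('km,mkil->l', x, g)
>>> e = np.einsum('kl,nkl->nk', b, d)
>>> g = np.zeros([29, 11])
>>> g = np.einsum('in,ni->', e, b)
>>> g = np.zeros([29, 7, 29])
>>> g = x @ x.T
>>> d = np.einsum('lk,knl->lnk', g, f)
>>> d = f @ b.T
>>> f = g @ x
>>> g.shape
(7, 7)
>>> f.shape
(7, 29)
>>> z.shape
(11,)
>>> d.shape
(7, 11, 11)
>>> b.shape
(11, 7)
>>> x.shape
(7, 29)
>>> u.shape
(11,)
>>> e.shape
(7, 11)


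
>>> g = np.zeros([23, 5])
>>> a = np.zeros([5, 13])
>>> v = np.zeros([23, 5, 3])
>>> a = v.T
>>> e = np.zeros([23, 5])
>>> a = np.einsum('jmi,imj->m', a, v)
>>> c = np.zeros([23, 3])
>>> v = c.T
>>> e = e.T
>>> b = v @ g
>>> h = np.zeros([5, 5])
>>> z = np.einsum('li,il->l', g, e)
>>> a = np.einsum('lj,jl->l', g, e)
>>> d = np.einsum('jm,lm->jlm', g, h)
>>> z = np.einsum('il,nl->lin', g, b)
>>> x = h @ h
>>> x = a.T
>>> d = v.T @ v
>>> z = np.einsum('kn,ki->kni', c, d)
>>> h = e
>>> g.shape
(23, 5)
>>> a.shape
(23,)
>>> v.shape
(3, 23)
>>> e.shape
(5, 23)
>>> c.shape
(23, 3)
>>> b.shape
(3, 5)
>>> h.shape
(5, 23)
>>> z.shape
(23, 3, 23)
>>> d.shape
(23, 23)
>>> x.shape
(23,)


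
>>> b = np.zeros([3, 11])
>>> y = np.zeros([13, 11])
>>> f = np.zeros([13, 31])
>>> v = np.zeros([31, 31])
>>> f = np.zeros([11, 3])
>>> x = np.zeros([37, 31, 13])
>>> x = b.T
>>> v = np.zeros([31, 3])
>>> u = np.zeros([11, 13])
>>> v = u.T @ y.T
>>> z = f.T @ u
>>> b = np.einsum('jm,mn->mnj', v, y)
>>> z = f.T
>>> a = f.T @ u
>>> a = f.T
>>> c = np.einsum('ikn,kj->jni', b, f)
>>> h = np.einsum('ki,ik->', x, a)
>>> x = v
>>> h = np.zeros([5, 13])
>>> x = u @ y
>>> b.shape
(13, 11, 13)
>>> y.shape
(13, 11)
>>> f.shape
(11, 3)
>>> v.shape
(13, 13)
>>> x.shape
(11, 11)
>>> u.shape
(11, 13)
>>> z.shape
(3, 11)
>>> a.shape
(3, 11)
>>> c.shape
(3, 13, 13)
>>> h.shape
(5, 13)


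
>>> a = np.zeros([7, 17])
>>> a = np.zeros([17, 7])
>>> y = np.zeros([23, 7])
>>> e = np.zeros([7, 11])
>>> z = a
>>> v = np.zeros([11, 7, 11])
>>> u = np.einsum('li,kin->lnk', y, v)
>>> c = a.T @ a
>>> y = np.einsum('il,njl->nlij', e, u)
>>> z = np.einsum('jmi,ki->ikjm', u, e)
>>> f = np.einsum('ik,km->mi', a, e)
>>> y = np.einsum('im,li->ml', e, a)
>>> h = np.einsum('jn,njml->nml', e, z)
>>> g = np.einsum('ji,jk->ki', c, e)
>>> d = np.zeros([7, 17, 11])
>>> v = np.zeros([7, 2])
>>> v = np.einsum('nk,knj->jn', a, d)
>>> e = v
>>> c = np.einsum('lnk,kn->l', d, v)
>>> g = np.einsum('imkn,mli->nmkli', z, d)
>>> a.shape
(17, 7)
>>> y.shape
(11, 17)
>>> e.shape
(11, 17)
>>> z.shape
(11, 7, 23, 11)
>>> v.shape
(11, 17)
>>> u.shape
(23, 11, 11)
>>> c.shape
(7,)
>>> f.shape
(11, 17)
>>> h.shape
(11, 23, 11)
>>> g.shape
(11, 7, 23, 17, 11)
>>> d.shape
(7, 17, 11)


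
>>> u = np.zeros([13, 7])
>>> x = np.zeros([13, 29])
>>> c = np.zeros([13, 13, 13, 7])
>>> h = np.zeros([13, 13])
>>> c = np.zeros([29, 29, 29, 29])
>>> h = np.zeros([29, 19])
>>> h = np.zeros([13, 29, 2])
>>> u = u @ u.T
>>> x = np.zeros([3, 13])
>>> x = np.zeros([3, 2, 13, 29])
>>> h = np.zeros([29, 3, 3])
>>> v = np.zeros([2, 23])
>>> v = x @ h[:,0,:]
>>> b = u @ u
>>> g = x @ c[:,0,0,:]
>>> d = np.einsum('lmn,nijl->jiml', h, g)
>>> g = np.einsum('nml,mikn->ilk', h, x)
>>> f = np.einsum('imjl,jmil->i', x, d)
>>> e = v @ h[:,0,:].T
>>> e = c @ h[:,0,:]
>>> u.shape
(13, 13)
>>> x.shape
(3, 2, 13, 29)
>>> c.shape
(29, 29, 29, 29)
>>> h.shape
(29, 3, 3)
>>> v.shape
(3, 2, 13, 3)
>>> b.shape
(13, 13)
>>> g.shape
(2, 3, 13)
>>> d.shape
(13, 2, 3, 29)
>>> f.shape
(3,)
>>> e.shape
(29, 29, 29, 3)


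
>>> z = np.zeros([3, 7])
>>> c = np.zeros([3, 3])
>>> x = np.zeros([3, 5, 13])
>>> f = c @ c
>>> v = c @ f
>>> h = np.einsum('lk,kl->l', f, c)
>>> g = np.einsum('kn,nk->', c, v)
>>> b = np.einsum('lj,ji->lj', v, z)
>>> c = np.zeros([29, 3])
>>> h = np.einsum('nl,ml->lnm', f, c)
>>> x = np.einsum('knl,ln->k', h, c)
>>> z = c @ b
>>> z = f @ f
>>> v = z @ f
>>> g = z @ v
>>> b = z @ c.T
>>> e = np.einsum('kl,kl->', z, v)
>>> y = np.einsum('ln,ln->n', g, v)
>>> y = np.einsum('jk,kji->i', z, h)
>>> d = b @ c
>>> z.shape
(3, 3)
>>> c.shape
(29, 3)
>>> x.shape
(3,)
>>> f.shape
(3, 3)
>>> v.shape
(3, 3)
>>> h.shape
(3, 3, 29)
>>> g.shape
(3, 3)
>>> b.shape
(3, 29)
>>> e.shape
()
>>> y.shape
(29,)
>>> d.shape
(3, 3)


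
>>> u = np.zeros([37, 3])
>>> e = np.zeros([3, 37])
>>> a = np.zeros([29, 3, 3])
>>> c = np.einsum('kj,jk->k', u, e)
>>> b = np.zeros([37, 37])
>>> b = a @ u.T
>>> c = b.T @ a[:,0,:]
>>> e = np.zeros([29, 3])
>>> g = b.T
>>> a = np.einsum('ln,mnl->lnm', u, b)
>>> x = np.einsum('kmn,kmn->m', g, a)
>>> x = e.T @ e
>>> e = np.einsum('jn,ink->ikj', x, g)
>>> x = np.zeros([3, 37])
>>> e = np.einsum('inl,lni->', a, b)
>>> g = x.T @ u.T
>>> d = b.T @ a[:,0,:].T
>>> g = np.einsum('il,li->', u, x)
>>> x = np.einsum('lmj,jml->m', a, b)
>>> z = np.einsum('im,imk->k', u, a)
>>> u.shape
(37, 3)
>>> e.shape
()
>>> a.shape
(37, 3, 29)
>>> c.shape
(37, 3, 3)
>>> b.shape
(29, 3, 37)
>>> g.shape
()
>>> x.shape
(3,)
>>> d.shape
(37, 3, 37)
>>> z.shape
(29,)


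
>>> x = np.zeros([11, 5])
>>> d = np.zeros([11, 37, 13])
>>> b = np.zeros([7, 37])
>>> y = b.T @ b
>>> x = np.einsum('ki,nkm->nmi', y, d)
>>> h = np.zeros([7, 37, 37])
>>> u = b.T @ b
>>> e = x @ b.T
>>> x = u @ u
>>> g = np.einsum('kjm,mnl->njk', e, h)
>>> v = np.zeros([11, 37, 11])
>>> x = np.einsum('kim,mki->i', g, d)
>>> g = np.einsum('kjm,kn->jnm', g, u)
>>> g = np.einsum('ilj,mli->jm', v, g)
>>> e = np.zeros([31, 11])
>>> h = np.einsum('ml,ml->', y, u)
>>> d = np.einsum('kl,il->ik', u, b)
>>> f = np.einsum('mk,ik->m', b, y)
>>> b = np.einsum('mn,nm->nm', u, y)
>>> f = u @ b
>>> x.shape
(13,)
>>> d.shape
(7, 37)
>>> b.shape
(37, 37)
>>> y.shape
(37, 37)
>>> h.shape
()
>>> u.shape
(37, 37)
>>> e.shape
(31, 11)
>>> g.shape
(11, 13)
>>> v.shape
(11, 37, 11)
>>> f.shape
(37, 37)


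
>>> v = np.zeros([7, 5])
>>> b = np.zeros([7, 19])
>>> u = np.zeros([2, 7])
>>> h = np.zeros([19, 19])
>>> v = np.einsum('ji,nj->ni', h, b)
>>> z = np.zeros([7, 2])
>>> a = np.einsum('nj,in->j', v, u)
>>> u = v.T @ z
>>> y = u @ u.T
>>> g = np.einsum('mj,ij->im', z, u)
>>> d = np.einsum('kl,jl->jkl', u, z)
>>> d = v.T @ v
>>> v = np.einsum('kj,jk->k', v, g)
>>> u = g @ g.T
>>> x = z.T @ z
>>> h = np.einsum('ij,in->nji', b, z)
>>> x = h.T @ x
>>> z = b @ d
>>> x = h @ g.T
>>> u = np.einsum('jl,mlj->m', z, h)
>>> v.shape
(7,)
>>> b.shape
(7, 19)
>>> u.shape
(2,)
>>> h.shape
(2, 19, 7)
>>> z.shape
(7, 19)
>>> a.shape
(19,)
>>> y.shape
(19, 19)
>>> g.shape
(19, 7)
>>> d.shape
(19, 19)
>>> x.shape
(2, 19, 19)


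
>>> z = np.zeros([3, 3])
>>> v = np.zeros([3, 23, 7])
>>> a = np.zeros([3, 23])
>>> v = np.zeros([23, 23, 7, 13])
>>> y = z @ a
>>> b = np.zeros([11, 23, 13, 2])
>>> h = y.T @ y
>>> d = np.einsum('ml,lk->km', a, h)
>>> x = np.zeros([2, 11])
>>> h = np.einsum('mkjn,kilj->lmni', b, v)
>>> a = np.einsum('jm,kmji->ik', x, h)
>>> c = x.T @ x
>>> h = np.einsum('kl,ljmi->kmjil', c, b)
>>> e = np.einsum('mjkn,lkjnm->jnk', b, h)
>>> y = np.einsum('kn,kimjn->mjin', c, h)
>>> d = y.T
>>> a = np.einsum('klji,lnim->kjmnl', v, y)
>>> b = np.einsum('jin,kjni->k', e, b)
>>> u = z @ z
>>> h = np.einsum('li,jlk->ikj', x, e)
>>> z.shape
(3, 3)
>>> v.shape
(23, 23, 7, 13)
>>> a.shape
(23, 7, 11, 2, 23)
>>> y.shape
(23, 2, 13, 11)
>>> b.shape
(11,)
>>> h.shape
(11, 13, 23)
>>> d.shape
(11, 13, 2, 23)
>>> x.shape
(2, 11)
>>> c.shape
(11, 11)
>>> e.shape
(23, 2, 13)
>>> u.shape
(3, 3)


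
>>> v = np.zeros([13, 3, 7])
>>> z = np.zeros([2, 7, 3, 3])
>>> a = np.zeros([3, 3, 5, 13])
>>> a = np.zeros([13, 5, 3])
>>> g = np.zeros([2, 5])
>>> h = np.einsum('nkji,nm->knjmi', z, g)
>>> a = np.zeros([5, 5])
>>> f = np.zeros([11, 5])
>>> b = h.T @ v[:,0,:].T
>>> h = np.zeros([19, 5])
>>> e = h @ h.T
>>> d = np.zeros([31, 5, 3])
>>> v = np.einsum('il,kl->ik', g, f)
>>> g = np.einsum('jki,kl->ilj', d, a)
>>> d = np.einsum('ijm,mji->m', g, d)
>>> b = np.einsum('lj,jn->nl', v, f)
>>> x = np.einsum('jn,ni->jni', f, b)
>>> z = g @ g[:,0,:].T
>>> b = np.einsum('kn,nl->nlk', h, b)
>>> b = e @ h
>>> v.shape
(2, 11)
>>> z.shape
(3, 5, 3)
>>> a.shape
(5, 5)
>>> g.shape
(3, 5, 31)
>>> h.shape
(19, 5)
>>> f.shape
(11, 5)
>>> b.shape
(19, 5)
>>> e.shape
(19, 19)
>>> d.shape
(31,)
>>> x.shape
(11, 5, 2)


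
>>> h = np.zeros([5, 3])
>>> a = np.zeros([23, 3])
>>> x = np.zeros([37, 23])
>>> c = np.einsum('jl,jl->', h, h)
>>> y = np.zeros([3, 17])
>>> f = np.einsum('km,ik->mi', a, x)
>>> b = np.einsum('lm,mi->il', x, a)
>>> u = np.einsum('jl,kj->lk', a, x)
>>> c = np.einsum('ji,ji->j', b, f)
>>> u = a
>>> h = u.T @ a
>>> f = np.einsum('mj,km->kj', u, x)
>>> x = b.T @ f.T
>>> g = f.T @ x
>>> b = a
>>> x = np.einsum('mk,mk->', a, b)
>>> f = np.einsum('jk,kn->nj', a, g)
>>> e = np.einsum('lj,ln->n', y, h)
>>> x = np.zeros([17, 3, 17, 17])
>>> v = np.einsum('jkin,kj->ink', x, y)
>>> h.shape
(3, 3)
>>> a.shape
(23, 3)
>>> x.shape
(17, 3, 17, 17)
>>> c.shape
(3,)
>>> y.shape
(3, 17)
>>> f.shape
(37, 23)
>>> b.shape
(23, 3)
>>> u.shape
(23, 3)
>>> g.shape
(3, 37)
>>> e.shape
(3,)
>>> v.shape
(17, 17, 3)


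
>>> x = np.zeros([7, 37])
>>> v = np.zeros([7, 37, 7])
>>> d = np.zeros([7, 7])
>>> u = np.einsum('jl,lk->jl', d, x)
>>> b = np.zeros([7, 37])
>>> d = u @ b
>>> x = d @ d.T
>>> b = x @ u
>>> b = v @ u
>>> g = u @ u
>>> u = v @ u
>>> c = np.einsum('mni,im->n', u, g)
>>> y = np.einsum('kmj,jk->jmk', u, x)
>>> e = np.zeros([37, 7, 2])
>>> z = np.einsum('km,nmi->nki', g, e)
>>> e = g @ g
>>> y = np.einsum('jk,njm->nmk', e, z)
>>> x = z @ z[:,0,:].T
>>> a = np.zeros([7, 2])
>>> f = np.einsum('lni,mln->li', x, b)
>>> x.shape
(37, 7, 37)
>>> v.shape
(7, 37, 7)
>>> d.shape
(7, 37)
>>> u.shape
(7, 37, 7)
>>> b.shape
(7, 37, 7)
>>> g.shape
(7, 7)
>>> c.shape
(37,)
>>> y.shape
(37, 2, 7)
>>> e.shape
(7, 7)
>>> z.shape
(37, 7, 2)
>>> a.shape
(7, 2)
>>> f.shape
(37, 37)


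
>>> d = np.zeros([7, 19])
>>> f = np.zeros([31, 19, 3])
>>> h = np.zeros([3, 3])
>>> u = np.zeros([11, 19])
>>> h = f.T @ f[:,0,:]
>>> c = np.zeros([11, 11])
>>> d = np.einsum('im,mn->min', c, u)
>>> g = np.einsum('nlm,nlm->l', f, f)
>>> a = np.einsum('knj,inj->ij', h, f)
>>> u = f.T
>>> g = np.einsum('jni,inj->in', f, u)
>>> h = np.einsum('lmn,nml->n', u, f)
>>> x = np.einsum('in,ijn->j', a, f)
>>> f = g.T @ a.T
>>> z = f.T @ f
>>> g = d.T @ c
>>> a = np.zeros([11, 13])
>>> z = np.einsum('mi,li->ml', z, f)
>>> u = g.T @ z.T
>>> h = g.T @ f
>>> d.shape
(11, 11, 19)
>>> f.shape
(19, 31)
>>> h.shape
(11, 11, 31)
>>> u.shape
(11, 11, 31)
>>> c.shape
(11, 11)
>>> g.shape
(19, 11, 11)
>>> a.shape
(11, 13)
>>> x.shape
(19,)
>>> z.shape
(31, 19)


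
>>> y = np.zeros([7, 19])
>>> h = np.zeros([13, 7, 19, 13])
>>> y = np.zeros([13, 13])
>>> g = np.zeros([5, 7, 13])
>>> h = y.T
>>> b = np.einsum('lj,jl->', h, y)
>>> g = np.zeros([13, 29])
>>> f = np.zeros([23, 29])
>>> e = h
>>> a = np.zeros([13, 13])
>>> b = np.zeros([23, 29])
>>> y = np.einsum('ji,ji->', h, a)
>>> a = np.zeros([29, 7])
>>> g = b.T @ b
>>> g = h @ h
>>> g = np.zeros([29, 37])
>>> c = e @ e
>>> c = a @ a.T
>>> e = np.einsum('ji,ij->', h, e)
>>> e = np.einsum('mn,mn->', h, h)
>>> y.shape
()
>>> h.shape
(13, 13)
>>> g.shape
(29, 37)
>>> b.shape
(23, 29)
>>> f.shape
(23, 29)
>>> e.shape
()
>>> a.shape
(29, 7)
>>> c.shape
(29, 29)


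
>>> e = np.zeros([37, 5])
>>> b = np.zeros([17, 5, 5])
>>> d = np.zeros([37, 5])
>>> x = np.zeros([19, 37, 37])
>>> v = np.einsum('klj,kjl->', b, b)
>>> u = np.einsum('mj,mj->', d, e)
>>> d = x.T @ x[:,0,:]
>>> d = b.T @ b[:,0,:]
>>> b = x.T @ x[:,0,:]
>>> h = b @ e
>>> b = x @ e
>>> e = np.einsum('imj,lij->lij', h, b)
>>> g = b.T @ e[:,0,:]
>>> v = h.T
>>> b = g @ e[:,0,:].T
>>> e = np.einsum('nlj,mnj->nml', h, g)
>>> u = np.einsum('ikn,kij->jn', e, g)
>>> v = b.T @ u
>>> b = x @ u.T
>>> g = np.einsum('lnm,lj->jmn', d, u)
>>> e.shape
(37, 5, 37)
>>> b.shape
(19, 37, 5)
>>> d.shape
(5, 5, 5)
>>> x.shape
(19, 37, 37)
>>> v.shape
(19, 37, 37)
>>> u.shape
(5, 37)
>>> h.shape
(37, 37, 5)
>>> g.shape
(37, 5, 5)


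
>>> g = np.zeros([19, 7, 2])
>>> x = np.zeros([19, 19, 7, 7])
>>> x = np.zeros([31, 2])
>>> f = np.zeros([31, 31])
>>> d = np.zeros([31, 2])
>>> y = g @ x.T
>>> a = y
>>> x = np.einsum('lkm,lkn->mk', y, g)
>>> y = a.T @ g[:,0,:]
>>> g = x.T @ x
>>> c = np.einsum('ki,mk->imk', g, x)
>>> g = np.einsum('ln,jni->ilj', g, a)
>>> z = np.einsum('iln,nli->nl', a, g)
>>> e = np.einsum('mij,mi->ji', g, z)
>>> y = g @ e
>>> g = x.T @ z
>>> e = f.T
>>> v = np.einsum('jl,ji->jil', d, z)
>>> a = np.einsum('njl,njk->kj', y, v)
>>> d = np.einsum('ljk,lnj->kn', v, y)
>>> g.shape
(7, 7)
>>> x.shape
(31, 7)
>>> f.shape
(31, 31)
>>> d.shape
(2, 7)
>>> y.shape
(31, 7, 7)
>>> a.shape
(2, 7)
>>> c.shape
(7, 31, 7)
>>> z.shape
(31, 7)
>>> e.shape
(31, 31)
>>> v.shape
(31, 7, 2)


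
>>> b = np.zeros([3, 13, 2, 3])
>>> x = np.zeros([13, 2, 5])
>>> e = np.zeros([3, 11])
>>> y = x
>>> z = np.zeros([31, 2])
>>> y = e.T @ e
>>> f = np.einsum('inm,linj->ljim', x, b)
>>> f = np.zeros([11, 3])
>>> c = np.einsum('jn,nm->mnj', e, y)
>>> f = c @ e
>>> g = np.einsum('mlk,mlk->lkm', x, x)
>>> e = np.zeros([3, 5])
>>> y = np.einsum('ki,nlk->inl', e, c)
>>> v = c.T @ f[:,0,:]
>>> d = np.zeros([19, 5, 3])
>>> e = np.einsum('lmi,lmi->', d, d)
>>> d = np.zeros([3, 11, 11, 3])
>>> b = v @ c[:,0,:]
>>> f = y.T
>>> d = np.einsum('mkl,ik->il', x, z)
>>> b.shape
(3, 11, 3)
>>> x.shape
(13, 2, 5)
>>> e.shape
()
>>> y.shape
(5, 11, 11)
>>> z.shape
(31, 2)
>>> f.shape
(11, 11, 5)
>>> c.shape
(11, 11, 3)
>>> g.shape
(2, 5, 13)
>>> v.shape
(3, 11, 11)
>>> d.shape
(31, 5)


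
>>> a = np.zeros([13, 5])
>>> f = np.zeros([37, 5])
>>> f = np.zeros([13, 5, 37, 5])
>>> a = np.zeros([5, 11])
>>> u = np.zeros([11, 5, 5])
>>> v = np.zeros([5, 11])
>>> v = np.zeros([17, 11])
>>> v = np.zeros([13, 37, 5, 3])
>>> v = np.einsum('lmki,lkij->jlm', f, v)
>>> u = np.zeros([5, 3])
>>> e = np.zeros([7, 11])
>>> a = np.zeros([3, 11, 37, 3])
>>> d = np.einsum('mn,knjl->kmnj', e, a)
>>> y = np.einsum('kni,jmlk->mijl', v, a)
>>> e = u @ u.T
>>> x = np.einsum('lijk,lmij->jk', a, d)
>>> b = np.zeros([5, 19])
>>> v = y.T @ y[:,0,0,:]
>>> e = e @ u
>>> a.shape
(3, 11, 37, 3)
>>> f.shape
(13, 5, 37, 5)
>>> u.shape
(5, 3)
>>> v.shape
(37, 3, 5, 37)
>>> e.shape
(5, 3)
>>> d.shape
(3, 7, 11, 37)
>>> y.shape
(11, 5, 3, 37)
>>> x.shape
(37, 3)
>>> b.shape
(5, 19)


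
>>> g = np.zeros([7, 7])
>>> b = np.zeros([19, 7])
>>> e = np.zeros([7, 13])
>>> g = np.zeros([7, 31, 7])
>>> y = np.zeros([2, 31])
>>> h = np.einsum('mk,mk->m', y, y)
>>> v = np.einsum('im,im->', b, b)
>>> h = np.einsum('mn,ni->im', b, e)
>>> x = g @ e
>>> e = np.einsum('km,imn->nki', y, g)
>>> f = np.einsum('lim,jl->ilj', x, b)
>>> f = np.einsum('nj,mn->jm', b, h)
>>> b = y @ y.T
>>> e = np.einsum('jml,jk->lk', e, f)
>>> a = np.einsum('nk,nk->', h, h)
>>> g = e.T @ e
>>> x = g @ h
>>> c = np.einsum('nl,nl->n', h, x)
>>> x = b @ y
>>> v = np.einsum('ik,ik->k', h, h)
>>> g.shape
(13, 13)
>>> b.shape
(2, 2)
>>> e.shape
(7, 13)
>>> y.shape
(2, 31)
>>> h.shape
(13, 19)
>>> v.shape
(19,)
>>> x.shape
(2, 31)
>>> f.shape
(7, 13)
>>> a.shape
()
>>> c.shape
(13,)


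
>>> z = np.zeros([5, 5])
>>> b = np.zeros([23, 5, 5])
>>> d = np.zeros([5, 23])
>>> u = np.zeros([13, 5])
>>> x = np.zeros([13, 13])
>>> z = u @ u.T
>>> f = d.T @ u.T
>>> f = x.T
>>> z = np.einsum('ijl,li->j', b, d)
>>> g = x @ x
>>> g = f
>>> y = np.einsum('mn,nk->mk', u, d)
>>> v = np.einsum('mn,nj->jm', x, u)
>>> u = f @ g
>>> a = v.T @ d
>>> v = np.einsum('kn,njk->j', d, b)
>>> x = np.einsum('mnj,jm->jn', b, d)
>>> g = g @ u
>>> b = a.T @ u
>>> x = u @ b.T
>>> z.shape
(5,)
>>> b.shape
(23, 13)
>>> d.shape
(5, 23)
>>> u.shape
(13, 13)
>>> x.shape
(13, 23)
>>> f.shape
(13, 13)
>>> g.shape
(13, 13)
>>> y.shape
(13, 23)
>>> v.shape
(5,)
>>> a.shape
(13, 23)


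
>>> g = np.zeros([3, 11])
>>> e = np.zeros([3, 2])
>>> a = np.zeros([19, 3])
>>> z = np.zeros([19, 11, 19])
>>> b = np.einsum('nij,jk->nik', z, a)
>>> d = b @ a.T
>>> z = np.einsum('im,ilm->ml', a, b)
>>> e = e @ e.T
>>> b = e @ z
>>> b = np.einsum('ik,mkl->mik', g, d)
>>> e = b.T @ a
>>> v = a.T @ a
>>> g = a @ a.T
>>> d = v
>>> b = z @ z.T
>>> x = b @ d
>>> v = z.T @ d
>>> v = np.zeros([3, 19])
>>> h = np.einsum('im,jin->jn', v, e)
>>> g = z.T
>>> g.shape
(11, 3)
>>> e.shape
(11, 3, 3)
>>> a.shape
(19, 3)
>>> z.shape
(3, 11)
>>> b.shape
(3, 3)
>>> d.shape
(3, 3)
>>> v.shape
(3, 19)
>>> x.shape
(3, 3)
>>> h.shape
(11, 3)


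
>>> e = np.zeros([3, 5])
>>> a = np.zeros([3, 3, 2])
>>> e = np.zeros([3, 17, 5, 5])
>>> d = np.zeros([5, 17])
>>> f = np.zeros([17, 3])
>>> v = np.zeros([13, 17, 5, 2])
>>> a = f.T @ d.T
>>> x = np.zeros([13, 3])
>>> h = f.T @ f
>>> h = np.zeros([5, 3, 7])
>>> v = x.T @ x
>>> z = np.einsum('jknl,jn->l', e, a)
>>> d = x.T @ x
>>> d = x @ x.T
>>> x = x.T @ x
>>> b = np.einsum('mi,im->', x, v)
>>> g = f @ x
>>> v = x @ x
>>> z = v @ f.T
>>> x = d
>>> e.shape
(3, 17, 5, 5)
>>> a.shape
(3, 5)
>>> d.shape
(13, 13)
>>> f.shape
(17, 3)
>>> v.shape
(3, 3)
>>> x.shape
(13, 13)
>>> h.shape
(5, 3, 7)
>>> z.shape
(3, 17)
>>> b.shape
()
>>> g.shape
(17, 3)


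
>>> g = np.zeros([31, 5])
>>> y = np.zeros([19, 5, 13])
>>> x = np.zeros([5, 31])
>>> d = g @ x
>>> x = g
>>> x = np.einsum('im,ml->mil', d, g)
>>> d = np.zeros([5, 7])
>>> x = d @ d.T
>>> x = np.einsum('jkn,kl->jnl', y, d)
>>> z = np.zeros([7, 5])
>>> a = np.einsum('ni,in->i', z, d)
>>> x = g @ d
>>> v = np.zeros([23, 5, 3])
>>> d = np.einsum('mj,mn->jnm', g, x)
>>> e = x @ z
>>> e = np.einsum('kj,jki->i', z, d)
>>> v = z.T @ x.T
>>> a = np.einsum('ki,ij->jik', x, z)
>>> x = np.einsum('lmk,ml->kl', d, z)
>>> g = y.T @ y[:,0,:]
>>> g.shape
(13, 5, 13)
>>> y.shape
(19, 5, 13)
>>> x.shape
(31, 5)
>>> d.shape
(5, 7, 31)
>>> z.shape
(7, 5)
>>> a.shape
(5, 7, 31)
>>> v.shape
(5, 31)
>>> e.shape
(31,)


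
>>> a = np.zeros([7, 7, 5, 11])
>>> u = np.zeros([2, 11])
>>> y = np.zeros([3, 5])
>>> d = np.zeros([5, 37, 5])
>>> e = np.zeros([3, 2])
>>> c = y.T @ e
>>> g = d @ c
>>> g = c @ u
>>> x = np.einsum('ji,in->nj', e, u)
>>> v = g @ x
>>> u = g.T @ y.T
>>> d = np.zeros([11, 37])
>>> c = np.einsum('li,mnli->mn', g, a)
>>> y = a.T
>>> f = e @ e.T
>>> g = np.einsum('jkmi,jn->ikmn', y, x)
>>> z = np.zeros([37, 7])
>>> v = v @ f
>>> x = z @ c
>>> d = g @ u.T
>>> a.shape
(7, 7, 5, 11)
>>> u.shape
(11, 3)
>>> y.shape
(11, 5, 7, 7)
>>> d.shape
(7, 5, 7, 11)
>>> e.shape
(3, 2)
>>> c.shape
(7, 7)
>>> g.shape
(7, 5, 7, 3)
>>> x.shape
(37, 7)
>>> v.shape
(5, 3)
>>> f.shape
(3, 3)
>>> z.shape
(37, 7)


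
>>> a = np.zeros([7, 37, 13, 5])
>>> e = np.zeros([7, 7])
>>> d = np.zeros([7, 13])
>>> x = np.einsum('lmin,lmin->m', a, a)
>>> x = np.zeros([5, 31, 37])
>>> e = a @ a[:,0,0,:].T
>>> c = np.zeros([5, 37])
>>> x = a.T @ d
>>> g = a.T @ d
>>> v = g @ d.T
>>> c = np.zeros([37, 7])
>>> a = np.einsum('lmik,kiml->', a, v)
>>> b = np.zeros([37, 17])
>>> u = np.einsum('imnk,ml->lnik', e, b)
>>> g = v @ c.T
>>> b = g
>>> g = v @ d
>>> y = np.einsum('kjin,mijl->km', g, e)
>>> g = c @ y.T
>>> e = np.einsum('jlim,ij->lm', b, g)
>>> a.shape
()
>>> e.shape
(13, 37)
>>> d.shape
(7, 13)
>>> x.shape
(5, 13, 37, 13)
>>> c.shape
(37, 7)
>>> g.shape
(37, 5)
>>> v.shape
(5, 13, 37, 7)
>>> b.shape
(5, 13, 37, 37)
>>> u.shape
(17, 13, 7, 7)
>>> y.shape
(5, 7)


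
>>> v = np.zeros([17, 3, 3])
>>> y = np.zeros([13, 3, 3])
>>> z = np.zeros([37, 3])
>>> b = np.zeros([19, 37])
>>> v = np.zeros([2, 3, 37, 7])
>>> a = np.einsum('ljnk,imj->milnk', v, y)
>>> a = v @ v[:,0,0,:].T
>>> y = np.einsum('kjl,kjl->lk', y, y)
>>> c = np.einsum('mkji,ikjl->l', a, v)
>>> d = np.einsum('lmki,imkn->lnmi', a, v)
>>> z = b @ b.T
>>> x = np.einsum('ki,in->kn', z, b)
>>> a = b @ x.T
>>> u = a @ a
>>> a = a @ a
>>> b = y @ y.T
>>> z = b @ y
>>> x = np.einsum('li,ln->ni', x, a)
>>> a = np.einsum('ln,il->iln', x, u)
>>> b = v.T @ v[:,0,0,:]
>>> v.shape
(2, 3, 37, 7)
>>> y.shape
(3, 13)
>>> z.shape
(3, 13)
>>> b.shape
(7, 37, 3, 7)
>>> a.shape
(19, 19, 37)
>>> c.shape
(7,)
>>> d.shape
(2, 7, 3, 2)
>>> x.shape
(19, 37)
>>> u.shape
(19, 19)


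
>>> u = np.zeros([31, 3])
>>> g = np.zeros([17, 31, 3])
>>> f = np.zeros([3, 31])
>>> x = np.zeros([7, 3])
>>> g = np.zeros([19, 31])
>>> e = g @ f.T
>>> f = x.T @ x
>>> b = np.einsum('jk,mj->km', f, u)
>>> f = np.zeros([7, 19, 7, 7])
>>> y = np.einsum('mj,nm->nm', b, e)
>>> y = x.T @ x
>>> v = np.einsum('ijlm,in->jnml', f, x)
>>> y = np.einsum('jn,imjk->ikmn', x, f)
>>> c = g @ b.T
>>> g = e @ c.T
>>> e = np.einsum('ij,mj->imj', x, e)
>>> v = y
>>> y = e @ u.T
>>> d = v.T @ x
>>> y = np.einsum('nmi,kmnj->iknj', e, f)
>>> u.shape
(31, 3)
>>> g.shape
(19, 19)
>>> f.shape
(7, 19, 7, 7)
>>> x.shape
(7, 3)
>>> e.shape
(7, 19, 3)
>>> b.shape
(3, 31)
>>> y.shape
(3, 7, 7, 7)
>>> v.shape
(7, 7, 19, 3)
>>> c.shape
(19, 3)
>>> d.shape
(3, 19, 7, 3)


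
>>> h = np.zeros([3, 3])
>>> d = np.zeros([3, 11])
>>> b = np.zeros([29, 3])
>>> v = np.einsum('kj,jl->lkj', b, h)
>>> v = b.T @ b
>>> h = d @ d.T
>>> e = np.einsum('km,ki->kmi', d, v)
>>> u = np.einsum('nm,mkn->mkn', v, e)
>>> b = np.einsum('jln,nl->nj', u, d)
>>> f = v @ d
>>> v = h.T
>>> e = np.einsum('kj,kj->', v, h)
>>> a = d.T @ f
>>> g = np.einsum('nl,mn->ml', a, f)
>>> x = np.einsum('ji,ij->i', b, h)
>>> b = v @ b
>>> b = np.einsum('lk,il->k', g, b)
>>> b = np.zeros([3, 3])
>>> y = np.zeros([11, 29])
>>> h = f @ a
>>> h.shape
(3, 11)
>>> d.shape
(3, 11)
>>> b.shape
(3, 3)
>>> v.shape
(3, 3)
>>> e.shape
()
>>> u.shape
(3, 11, 3)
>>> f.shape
(3, 11)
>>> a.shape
(11, 11)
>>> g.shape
(3, 11)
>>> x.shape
(3,)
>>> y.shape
(11, 29)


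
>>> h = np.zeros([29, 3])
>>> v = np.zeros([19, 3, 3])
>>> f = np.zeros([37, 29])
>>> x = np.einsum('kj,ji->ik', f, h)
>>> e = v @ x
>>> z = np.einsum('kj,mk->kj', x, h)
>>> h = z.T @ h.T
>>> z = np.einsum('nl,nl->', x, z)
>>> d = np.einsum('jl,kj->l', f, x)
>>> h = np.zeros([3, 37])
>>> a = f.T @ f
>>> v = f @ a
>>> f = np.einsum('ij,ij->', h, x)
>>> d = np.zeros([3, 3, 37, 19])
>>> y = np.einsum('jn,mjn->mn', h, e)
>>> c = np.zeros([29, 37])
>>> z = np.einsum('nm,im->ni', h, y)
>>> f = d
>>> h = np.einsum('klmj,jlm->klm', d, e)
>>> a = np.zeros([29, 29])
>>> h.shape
(3, 3, 37)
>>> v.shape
(37, 29)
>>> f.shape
(3, 3, 37, 19)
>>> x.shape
(3, 37)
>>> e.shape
(19, 3, 37)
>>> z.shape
(3, 19)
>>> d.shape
(3, 3, 37, 19)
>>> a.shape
(29, 29)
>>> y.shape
(19, 37)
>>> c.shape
(29, 37)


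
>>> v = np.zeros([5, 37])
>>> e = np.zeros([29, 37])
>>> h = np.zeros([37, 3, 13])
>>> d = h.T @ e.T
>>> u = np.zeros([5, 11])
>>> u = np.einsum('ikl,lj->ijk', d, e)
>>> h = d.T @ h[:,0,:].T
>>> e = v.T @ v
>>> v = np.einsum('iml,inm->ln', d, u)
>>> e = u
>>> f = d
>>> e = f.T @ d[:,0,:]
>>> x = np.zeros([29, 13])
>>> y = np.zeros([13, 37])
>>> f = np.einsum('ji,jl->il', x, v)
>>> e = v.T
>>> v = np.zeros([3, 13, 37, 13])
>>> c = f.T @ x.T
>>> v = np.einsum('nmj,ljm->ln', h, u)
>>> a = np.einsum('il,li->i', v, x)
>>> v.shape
(13, 29)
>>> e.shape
(37, 29)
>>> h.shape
(29, 3, 37)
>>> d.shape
(13, 3, 29)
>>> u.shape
(13, 37, 3)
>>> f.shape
(13, 37)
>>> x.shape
(29, 13)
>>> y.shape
(13, 37)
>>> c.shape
(37, 29)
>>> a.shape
(13,)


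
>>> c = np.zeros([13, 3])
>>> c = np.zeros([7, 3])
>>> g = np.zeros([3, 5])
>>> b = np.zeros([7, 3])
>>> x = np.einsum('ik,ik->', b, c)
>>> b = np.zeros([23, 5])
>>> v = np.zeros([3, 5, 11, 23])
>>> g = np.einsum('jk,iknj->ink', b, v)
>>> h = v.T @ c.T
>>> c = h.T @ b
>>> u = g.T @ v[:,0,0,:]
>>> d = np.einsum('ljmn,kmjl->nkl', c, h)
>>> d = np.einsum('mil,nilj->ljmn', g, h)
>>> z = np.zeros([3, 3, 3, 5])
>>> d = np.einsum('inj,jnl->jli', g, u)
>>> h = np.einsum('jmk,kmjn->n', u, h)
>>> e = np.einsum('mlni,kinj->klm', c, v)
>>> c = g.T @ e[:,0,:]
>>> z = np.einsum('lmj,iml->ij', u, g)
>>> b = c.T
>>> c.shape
(5, 11, 7)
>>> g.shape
(3, 11, 5)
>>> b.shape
(7, 11, 5)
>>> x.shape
()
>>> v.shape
(3, 5, 11, 23)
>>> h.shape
(7,)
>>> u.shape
(5, 11, 23)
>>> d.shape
(5, 23, 3)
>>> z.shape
(3, 23)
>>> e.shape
(3, 5, 7)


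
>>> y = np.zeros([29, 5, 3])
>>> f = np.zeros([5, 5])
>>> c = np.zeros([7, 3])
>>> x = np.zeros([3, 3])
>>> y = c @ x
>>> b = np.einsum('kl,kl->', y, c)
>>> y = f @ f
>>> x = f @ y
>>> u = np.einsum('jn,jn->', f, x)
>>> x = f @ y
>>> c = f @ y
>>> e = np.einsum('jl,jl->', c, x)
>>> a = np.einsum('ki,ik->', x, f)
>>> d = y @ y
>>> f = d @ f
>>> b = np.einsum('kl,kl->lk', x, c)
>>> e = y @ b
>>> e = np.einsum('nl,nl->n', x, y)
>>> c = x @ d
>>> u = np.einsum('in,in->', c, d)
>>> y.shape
(5, 5)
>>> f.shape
(5, 5)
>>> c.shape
(5, 5)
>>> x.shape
(5, 5)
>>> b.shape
(5, 5)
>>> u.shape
()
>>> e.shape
(5,)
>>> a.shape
()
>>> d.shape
(5, 5)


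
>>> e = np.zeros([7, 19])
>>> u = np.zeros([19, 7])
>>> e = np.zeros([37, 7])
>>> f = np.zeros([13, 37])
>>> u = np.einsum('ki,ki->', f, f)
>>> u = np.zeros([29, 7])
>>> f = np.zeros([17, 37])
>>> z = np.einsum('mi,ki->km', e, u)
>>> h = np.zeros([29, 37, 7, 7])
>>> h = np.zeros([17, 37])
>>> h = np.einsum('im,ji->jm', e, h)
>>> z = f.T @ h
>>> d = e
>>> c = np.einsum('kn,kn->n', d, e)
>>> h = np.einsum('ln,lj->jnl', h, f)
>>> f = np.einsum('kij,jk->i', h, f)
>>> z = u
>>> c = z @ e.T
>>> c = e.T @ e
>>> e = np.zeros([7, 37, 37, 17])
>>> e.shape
(7, 37, 37, 17)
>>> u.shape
(29, 7)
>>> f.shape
(7,)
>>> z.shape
(29, 7)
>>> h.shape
(37, 7, 17)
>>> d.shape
(37, 7)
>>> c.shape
(7, 7)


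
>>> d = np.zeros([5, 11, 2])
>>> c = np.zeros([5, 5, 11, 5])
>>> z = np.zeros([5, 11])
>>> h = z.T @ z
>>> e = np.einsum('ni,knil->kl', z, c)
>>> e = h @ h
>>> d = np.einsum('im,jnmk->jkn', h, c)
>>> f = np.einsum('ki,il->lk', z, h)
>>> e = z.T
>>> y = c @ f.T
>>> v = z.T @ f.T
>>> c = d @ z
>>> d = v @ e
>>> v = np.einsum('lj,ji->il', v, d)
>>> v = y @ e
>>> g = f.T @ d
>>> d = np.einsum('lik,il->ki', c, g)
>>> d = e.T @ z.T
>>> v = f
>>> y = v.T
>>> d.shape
(5, 5)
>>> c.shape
(5, 5, 11)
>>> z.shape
(5, 11)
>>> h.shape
(11, 11)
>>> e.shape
(11, 5)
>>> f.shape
(11, 5)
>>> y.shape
(5, 11)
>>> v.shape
(11, 5)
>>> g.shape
(5, 5)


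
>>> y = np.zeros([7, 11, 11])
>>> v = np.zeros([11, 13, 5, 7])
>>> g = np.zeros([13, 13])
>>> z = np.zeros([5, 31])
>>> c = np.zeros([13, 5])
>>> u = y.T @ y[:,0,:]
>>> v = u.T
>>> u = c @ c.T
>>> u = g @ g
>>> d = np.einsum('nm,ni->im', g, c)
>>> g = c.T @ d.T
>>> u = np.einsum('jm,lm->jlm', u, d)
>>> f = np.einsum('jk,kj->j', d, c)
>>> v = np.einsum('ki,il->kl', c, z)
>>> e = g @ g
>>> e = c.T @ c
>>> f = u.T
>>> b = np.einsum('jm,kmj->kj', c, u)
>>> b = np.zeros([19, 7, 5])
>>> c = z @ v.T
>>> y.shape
(7, 11, 11)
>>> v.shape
(13, 31)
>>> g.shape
(5, 5)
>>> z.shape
(5, 31)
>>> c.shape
(5, 13)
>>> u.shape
(13, 5, 13)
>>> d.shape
(5, 13)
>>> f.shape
(13, 5, 13)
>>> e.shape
(5, 5)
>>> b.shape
(19, 7, 5)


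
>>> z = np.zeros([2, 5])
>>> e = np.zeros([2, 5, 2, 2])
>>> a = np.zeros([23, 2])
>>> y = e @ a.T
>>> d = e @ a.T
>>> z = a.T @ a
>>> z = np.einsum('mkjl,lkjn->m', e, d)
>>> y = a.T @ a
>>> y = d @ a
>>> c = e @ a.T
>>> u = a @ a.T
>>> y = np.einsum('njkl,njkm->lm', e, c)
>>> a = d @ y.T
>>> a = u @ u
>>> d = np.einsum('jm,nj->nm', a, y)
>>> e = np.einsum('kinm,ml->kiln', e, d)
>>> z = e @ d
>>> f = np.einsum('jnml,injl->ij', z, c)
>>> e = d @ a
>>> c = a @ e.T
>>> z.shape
(2, 5, 23, 23)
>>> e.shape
(2, 23)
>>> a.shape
(23, 23)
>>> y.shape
(2, 23)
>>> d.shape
(2, 23)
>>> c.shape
(23, 2)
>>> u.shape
(23, 23)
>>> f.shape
(2, 2)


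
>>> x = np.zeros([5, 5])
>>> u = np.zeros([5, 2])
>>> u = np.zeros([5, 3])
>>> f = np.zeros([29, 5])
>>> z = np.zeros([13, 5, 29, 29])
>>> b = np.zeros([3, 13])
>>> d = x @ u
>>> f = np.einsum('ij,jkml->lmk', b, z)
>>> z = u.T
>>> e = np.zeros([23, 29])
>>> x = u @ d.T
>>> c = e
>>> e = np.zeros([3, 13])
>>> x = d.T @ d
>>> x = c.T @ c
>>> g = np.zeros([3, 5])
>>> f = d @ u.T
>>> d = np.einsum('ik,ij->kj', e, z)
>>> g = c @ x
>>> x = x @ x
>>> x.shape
(29, 29)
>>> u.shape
(5, 3)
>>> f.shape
(5, 5)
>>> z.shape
(3, 5)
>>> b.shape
(3, 13)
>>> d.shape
(13, 5)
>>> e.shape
(3, 13)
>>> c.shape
(23, 29)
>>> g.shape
(23, 29)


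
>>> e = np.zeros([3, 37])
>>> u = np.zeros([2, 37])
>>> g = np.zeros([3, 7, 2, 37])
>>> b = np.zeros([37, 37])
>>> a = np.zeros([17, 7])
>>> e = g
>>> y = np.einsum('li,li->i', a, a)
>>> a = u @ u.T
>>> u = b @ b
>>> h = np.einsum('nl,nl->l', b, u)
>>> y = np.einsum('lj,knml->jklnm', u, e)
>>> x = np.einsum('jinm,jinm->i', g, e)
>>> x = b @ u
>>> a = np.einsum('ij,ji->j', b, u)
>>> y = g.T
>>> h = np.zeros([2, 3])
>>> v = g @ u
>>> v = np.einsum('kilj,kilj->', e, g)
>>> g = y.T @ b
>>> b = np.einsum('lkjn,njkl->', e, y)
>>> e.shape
(3, 7, 2, 37)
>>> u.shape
(37, 37)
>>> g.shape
(3, 7, 2, 37)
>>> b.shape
()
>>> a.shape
(37,)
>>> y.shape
(37, 2, 7, 3)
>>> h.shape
(2, 3)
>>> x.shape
(37, 37)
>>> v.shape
()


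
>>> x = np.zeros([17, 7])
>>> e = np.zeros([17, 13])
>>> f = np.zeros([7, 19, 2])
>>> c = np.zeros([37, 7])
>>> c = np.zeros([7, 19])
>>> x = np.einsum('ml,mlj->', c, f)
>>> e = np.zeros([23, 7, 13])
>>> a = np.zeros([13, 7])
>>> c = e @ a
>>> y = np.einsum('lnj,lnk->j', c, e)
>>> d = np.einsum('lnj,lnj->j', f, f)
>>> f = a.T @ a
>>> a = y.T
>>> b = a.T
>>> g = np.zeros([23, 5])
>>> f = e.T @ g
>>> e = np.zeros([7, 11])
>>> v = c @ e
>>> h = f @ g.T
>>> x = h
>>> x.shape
(13, 7, 23)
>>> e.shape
(7, 11)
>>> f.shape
(13, 7, 5)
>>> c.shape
(23, 7, 7)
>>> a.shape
(7,)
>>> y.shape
(7,)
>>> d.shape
(2,)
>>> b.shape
(7,)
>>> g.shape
(23, 5)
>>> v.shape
(23, 7, 11)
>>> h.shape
(13, 7, 23)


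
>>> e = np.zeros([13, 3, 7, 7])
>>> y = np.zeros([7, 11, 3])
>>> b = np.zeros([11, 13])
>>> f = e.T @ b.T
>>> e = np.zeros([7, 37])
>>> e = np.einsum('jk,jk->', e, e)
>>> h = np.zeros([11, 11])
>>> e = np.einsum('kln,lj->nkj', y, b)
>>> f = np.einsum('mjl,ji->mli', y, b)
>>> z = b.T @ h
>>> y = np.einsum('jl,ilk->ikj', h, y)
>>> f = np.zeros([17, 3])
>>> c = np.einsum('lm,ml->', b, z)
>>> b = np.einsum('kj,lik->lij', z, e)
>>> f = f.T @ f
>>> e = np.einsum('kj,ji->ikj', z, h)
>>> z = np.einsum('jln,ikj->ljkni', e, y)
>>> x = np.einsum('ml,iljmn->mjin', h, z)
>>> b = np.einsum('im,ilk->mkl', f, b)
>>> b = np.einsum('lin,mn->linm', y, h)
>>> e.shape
(11, 13, 11)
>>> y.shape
(7, 3, 11)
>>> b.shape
(7, 3, 11, 11)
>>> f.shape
(3, 3)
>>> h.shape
(11, 11)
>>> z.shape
(13, 11, 3, 11, 7)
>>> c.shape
()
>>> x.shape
(11, 3, 13, 7)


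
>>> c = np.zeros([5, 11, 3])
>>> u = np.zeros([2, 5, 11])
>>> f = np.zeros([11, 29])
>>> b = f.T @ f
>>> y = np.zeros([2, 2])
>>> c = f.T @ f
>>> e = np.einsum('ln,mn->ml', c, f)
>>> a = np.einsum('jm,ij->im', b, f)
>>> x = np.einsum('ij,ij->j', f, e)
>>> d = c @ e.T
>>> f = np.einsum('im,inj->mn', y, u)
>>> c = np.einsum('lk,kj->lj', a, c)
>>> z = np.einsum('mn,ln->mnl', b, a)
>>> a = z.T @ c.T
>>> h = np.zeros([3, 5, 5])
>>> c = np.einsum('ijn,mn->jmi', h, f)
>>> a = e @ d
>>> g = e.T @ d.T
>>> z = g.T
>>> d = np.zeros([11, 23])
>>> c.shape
(5, 2, 3)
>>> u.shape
(2, 5, 11)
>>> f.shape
(2, 5)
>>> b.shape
(29, 29)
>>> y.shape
(2, 2)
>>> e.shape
(11, 29)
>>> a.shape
(11, 11)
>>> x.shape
(29,)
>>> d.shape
(11, 23)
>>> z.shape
(29, 29)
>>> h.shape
(3, 5, 5)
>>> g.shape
(29, 29)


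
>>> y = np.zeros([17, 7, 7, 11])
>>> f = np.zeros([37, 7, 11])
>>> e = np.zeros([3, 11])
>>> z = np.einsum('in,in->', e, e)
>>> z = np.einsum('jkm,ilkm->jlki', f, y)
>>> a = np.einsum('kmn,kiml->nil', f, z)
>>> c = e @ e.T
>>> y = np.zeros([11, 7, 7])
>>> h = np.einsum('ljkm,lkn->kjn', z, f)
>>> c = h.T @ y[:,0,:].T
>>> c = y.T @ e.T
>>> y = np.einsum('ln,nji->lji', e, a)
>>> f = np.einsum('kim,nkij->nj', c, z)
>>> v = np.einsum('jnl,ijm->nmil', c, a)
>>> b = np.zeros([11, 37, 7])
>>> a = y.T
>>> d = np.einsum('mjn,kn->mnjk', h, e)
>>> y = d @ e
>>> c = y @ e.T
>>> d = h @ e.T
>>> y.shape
(7, 11, 7, 11)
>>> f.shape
(37, 17)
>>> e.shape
(3, 11)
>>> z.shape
(37, 7, 7, 17)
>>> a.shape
(17, 7, 3)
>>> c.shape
(7, 11, 7, 3)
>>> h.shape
(7, 7, 11)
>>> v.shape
(7, 17, 11, 3)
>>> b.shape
(11, 37, 7)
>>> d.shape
(7, 7, 3)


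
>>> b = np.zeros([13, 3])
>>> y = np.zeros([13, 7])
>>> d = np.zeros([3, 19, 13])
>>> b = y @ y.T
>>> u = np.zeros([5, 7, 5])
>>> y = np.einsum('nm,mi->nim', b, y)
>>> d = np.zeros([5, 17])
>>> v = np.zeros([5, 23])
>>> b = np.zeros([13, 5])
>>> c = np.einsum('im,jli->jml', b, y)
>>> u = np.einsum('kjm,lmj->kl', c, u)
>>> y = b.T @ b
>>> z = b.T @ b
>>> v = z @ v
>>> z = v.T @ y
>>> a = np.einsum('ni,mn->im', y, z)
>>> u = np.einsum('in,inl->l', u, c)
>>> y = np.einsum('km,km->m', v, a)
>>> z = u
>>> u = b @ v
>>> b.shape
(13, 5)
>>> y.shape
(23,)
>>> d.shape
(5, 17)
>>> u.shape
(13, 23)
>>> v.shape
(5, 23)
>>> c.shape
(13, 5, 7)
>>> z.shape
(7,)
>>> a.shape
(5, 23)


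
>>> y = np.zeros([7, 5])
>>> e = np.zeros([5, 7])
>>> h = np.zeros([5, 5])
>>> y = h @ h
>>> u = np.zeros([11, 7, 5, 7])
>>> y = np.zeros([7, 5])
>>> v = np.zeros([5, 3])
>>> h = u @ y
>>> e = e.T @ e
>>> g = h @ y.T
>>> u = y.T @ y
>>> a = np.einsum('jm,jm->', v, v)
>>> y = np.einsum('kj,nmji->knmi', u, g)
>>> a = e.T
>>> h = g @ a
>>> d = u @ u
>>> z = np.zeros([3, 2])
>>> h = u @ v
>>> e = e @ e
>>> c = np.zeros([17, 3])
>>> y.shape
(5, 11, 7, 7)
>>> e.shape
(7, 7)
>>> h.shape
(5, 3)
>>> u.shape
(5, 5)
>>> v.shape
(5, 3)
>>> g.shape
(11, 7, 5, 7)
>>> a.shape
(7, 7)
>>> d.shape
(5, 5)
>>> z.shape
(3, 2)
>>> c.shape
(17, 3)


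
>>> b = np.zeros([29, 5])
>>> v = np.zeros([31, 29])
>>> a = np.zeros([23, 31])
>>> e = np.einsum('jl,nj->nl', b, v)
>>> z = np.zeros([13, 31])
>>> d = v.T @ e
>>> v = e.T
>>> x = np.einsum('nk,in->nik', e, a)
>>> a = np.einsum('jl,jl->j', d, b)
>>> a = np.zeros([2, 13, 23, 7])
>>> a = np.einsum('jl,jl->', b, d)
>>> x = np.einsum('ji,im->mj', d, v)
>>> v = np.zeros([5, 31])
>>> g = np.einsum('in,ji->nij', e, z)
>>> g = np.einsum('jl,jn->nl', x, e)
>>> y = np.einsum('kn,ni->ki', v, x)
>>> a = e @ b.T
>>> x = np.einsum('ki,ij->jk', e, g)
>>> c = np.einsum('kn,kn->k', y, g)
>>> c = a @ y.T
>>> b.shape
(29, 5)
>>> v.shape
(5, 31)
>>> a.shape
(31, 29)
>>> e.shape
(31, 5)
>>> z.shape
(13, 31)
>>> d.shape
(29, 5)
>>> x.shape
(29, 31)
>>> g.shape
(5, 29)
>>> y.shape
(5, 29)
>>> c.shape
(31, 5)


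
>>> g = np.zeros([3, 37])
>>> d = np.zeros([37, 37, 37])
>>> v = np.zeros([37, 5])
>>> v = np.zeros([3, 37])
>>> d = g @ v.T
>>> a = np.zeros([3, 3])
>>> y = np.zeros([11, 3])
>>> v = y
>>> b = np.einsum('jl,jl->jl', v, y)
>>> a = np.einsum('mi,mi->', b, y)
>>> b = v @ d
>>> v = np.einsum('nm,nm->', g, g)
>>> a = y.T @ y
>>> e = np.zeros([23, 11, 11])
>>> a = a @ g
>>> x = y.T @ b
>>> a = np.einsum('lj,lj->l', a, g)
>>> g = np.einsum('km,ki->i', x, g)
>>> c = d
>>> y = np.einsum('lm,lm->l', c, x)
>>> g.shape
(37,)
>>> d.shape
(3, 3)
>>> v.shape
()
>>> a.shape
(3,)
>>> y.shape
(3,)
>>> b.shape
(11, 3)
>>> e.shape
(23, 11, 11)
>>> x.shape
(3, 3)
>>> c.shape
(3, 3)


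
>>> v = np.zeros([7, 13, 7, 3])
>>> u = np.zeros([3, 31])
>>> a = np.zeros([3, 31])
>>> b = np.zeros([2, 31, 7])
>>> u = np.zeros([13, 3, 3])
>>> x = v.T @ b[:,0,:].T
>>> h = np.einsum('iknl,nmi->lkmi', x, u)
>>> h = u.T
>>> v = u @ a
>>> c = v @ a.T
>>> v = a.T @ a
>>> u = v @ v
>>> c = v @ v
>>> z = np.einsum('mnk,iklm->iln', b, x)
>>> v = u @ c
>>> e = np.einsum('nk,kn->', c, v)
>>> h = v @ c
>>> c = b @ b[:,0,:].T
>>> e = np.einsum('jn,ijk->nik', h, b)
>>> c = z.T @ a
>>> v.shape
(31, 31)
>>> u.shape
(31, 31)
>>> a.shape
(3, 31)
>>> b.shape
(2, 31, 7)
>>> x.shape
(3, 7, 13, 2)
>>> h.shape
(31, 31)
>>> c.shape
(31, 13, 31)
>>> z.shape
(3, 13, 31)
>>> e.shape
(31, 2, 7)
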